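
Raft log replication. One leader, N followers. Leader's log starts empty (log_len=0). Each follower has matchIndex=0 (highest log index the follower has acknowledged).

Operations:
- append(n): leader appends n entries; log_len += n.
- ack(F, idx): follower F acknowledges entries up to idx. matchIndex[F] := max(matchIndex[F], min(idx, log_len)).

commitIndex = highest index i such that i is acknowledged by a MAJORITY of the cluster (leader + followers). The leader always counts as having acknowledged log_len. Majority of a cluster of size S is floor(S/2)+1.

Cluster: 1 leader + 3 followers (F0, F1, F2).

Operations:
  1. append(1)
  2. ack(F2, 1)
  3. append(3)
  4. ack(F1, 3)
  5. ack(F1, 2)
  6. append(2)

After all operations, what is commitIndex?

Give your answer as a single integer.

Answer: 1

Derivation:
Op 1: append 1 -> log_len=1
Op 2: F2 acks idx 1 -> match: F0=0 F1=0 F2=1; commitIndex=0
Op 3: append 3 -> log_len=4
Op 4: F1 acks idx 3 -> match: F0=0 F1=3 F2=1; commitIndex=1
Op 5: F1 acks idx 2 -> match: F0=0 F1=3 F2=1; commitIndex=1
Op 6: append 2 -> log_len=6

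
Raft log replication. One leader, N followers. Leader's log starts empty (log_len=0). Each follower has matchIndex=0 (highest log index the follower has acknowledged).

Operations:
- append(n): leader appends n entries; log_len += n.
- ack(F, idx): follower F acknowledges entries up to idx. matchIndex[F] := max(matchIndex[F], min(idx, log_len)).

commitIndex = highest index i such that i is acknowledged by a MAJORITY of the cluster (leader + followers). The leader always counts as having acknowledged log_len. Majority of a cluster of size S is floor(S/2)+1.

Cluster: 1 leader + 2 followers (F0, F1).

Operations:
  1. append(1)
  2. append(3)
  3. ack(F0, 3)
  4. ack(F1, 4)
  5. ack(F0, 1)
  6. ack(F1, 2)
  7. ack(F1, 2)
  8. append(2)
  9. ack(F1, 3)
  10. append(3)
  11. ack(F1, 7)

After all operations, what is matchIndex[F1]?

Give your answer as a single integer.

Answer: 7

Derivation:
Op 1: append 1 -> log_len=1
Op 2: append 3 -> log_len=4
Op 3: F0 acks idx 3 -> match: F0=3 F1=0; commitIndex=3
Op 4: F1 acks idx 4 -> match: F0=3 F1=4; commitIndex=4
Op 5: F0 acks idx 1 -> match: F0=3 F1=4; commitIndex=4
Op 6: F1 acks idx 2 -> match: F0=3 F1=4; commitIndex=4
Op 7: F1 acks idx 2 -> match: F0=3 F1=4; commitIndex=4
Op 8: append 2 -> log_len=6
Op 9: F1 acks idx 3 -> match: F0=3 F1=4; commitIndex=4
Op 10: append 3 -> log_len=9
Op 11: F1 acks idx 7 -> match: F0=3 F1=7; commitIndex=7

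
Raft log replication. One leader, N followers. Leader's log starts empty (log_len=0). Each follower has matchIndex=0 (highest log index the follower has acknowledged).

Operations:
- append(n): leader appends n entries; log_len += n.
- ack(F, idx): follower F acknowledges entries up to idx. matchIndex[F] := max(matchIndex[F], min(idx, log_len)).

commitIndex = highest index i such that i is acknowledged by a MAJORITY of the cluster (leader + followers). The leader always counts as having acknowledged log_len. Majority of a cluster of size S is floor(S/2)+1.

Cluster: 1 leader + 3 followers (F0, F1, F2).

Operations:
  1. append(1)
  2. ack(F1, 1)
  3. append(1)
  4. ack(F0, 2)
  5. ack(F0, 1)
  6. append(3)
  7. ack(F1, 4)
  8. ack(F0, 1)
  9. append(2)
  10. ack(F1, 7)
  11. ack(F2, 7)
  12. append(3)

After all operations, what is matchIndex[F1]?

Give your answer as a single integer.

Op 1: append 1 -> log_len=1
Op 2: F1 acks idx 1 -> match: F0=0 F1=1 F2=0; commitIndex=0
Op 3: append 1 -> log_len=2
Op 4: F0 acks idx 2 -> match: F0=2 F1=1 F2=0; commitIndex=1
Op 5: F0 acks idx 1 -> match: F0=2 F1=1 F2=0; commitIndex=1
Op 6: append 3 -> log_len=5
Op 7: F1 acks idx 4 -> match: F0=2 F1=4 F2=0; commitIndex=2
Op 8: F0 acks idx 1 -> match: F0=2 F1=4 F2=0; commitIndex=2
Op 9: append 2 -> log_len=7
Op 10: F1 acks idx 7 -> match: F0=2 F1=7 F2=0; commitIndex=2
Op 11: F2 acks idx 7 -> match: F0=2 F1=7 F2=7; commitIndex=7
Op 12: append 3 -> log_len=10

Answer: 7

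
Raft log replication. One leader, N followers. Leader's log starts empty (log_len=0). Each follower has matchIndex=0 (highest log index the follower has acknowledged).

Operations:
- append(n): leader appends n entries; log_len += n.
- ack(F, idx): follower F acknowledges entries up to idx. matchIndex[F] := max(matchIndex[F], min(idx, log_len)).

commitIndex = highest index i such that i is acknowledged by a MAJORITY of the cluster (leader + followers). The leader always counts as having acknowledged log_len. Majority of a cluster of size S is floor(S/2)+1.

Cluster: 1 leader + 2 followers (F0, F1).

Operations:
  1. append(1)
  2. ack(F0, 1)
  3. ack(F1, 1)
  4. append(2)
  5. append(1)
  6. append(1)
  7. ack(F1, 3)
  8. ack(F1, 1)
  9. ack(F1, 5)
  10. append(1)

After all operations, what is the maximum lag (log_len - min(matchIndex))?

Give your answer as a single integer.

Answer: 5

Derivation:
Op 1: append 1 -> log_len=1
Op 2: F0 acks idx 1 -> match: F0=1 F1=0; commitIndex=1
Op 3: F1 acks idx 1 -> match: F0=1 F1=1; commitIndex=1
Op 4: append 2 -> log_len=3
Op 5: append 1 -> log_len=4
Op 6: append 1 -> log_len=5
Op 7: F1 acks idx 3 -> match: F0=1 F1=3; commitIndex=3
Op 8: F1 acks idx 1 -> match: F0=1 F1=3; commitIndex=3
Op 9: F1 acks idx 5 -> match: F0=1 F1=5; commitIndex=5
Op 10: append 1 -> log_len=6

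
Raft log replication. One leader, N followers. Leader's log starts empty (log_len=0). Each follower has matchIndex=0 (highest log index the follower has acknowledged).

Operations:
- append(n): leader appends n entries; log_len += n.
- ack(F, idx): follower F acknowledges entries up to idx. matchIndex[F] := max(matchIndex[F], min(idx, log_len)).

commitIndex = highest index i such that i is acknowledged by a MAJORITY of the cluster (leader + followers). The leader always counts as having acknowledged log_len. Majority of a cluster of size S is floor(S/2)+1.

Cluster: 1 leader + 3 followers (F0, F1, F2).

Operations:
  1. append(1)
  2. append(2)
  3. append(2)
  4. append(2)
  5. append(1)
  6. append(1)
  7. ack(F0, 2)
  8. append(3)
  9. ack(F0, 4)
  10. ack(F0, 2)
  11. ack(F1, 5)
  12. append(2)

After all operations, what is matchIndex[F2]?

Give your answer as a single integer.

Op 1: append 1 -> log_len=1
Op 2: append 2 -> log_len=3
Op 3: append 2 -> log_len=5
Op 4: append 2 -> log_len=7
Op 5: append 1 -> log_len=8
Op 6: append 1 -> log_len=9
Op 7: F0 acks idx 2 -> match: F0=2 F1=0 F2=0; commitIndex=0
Op 8: append 3 -> log_len=12
Op 9: F0 acks idx 4 -> match: F0=4 F1=0 F2=0; commitIndex=0
Op 10: F0 acks idx 2 -> match: F0=4 F1=0 F2=0; commitIndex=0
Op 11: F1 acks idx 5 -> match: F0=4 F1=5 F2=0; commitIndex=4
Op 12: append 2 -> log_len=14

Answer: 0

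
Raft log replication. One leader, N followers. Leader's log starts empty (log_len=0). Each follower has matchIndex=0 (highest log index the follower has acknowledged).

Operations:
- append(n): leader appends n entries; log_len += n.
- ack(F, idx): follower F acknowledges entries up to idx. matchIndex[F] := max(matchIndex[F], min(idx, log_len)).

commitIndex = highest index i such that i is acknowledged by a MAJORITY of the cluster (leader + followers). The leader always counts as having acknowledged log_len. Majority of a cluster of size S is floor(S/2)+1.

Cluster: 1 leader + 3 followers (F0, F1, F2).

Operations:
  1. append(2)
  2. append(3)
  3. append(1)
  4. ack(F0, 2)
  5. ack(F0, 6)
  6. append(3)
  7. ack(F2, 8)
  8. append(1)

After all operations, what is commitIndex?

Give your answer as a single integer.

Answer: 6

Derivation:
Op 1: append 2 -> log_len=2
Op 2: append 3 -> log_len=5
Op 3: append 1 -> log_len=6
Op 4: F0 acks idx 2 -> match: F0=2 F1=0 F2=0; commitIndex=0
Op 5: F0 acks idx 6 -> match: F0=6 F1=0 F2=0; commitIndex=0
Op 6: append 3 -> log_len=9
Op 7: F2 acks idx 8 -> match: F0=6 F1=0 F2=8; commitIndex=6
Op 8: append 1 -> log_len=10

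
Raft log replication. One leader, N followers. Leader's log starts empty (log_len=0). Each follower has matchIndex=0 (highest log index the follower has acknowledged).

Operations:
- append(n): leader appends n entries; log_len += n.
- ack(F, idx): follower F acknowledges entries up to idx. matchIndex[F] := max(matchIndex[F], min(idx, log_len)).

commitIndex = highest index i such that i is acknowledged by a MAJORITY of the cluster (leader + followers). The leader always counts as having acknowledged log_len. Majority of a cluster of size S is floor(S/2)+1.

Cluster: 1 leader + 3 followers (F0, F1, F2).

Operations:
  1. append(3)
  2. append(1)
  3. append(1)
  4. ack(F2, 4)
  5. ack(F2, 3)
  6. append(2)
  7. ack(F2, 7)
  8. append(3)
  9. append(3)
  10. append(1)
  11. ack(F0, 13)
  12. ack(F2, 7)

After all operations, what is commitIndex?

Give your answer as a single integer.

Answer: 7

Derivation:
Op 1: append 3 -> log_len=3
Op 2: append 1 -> log_len=4
Op 3: append 1 -> log_len=5
Op 4: F2 acks idx 4 -> match: F0=0 F1=0 F2=4; commitIndex=0
Op 5: F2 acks idx 3 -> match: F0=0 F1=0 F2=4; commitIndex=0
Op 6: append 2 -> log_len=7
Op 7: F2 acks idx 7 -> match: F0=0 F1=0 F2=7; commitIndex=0
Op 8: append 3 -> log_len=10
Op 9: append 3 -> log_len=13
Op 10: append 1 -> log_len=14
Op 11: F0 acks idx 13 -> match: F0=13 F1=0 F2=7; commitIndex=7
Op 12: F2 acks idx 7 -> match: F0=13 F1=0 F2=7; commitIndex=7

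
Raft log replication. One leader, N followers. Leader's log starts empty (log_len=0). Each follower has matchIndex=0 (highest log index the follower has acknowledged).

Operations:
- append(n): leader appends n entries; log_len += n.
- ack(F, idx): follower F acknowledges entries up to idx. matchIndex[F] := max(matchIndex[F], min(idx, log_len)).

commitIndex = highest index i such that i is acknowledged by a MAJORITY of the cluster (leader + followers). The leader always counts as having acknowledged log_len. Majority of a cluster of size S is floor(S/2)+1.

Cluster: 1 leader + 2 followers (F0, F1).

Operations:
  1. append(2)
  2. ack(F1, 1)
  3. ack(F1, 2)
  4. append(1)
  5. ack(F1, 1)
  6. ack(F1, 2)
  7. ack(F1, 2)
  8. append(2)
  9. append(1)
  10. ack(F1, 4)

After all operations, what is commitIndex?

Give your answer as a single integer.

Answer: 4

Derivation:
Op 1: append 2 -> log_len=2
Op 2: F1 acks idx 1 -> match: F0=0 F1=1; commitIndex=1
Op 3: F1 acks idx 2 -> match: F0=0 F1=2; commitIndex=2
Op 4: append 1 -> log_len=3
Op 5: F1 acks idx 1 -> match: F0=0 F1=2; commitIndex=2
Op 6: F1 acks idx 2 -> match: F0=0 F1=2; commitIndex=2
Op 7: F1 acks idx 2 -> match: F0=0 F1=2; commitIndex=2
Op 8: append 2 -> log_len=5
Op 9: append 1 -> log_len=6
Op 10: F1 acks idx 4 -> match: F0=0 F1=4; commitIndex=4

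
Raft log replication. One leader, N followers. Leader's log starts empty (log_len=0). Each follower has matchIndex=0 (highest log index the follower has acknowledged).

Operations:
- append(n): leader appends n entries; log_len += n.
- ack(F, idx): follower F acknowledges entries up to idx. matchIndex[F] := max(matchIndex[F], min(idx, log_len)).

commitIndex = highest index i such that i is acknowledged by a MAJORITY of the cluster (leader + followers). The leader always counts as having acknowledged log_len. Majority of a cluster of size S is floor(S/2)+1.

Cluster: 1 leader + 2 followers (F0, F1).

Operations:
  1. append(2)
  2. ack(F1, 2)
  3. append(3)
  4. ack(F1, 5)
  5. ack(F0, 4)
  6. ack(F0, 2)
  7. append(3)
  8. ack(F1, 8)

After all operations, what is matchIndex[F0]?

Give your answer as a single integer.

Op 1: append 2 -> log_len=2
Op 2: F1 acks idx 2 -> match: F0=0 F1=2; commitIndex=2
Op 3: append 3 -> log_len=5
Op 4: F1 acks idx 5 -> match: F0=0 F1=5; commitIndex=5
Op 5: F0 acks idx 4 -> match: F0=4 F1=5; commitIndex=5
Op 6: F0 acks idx 2 -> match: F0=4 F1=5; commitIndex=5
Op 7: append 3 -> log_len=8
Op 8: F1 acks idx 8 -> match: F0=4 F1=8; commitIndex=8

Answer: 4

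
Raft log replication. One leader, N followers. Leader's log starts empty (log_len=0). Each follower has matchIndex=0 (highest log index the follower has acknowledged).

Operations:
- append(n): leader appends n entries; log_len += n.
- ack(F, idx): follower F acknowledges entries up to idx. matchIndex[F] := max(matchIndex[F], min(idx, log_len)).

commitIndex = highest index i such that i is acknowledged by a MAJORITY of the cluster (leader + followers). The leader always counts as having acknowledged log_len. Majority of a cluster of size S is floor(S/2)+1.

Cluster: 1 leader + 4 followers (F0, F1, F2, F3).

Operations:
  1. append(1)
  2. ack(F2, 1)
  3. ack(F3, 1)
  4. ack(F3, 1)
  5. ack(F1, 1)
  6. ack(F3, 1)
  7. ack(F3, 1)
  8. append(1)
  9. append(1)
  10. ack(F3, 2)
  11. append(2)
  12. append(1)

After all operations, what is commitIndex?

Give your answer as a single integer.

Op 1: append 1 -> log_len=1
Op 2: F2 acks idx 1 -> match: F0=0 F1=0 F2=1 F3=0; commitIndex=0
Op 3: F3 acks idx 1 -> match: F0=0 F1=0 F2=1 F3=1; commitIndex=1
Op 4: F3 acks idx 1 -> match: F0=0 F1=0 F2=1 F3=1; commitIndex=1
Op 5: F1 acks idx 1 -> match: F0=0 F1=1 F2=1 F3=1; commitIndex=1
Op 6: F3 acks idx 1 -> match: F0=0 F1=1 F2=1 F3=1; commitIndex=1
Op 7: F3 acks idx 1 -> match: F0=0 F1=1 F2=1 F3=1; commitIndex=1
Op 8: append 1 -> log_len=2
Op 9: append 1 -> log_len=3
Op 10: F3 acks idx 2 -> match: F0=0 F1=1 F2=1 F3=2; commitIndex=1
Op 11: append 2 -> log_len=5
Op 12: append 1 -> log_len=6

Answer: 1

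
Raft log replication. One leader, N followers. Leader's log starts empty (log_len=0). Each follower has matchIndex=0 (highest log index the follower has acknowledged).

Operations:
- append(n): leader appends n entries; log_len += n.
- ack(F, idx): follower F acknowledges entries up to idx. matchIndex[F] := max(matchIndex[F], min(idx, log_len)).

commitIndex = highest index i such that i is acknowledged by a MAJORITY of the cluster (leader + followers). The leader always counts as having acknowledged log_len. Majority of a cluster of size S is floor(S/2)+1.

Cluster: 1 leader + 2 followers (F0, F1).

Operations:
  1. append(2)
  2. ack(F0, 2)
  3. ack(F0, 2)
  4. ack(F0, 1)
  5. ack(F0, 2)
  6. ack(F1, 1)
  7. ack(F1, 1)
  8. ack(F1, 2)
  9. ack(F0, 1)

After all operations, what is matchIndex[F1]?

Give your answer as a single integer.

Op 1: append 2 -> log_len=2
Op 2: F0 acks idx 2 -> match: F0=2 F1=0; commitIndex=2
Op 3: F0 acks idx 2 -> match: F0=2 F1=0; commitIndex=2
Op 4: F0 acks idx 1 -> match: F0=2 F1=0; commitIndex=2
Op 5: F0 acks idx 2 -> match: F0=2 F1=0; commitIndex=2
Op 6: F1 acks idx 1 -> match: F0=2 F1=1; commitIndex=2
Op 7: F1 acks idx 1 -> match: F0=2 F1=1; commitIndex=2
Op 8: F1 acks idx 2 -> match: F0=2 F1=2; commitIndex=2
Op 9: F0 acks idx 1 -> match: F0=2 F1=2; commitIndex=2

Answer: 2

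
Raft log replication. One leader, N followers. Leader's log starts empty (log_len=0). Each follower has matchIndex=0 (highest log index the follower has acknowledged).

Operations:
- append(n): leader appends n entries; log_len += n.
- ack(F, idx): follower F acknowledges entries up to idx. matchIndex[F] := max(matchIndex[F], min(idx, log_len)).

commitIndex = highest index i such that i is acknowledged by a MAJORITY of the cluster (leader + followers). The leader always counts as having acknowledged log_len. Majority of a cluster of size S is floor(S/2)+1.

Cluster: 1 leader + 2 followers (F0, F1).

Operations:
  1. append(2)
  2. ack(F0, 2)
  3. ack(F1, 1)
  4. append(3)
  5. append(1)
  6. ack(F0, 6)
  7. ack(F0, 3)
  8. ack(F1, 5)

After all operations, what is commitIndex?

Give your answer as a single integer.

Answer: 6

Derivation:
Op 1: append 2 -> log_len=2
Op 2: F0 acks idx 2 -> match: F0=2 F1=0; commitIndex=2
Op 3: F1 acks idx 1 -> match: F0=2 F1=1; commitIndex=2
Op 4: append 3 -> log_len=5
Op 5: append 1 -> log_len=6
Op 6: F0 acks idx 6 -> match: F0=6 F1=1; commitIndex=6
Op 7: F0 acks idx 3 -> match: F0=6 F1=1; commitIndex=6
Op 8: F1 acks idx 5 -> match: F0=6 F1=5; commitIndex=6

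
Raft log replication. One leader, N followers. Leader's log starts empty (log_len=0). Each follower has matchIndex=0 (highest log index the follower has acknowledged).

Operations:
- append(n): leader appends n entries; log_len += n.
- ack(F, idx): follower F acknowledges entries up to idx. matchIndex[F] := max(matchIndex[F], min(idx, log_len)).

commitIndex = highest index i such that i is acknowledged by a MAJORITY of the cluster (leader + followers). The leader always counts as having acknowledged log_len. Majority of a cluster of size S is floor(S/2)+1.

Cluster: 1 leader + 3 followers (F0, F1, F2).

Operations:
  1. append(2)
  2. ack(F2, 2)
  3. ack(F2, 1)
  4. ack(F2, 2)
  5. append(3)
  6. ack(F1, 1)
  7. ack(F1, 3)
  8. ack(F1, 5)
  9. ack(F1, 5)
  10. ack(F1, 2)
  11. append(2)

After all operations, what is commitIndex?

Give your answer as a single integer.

Op 1: append 2 -> log_len=2
Op 2: F2 acks idx 2 -> match: F0=0 F1=0 F2=2; commitIndex=0
Op 3: F2 acks idx 1 -> match: F0=0 F1=0 F2=2; commitIndex=0
Op 4: F2 acks idx 2 -> match: F0=0 F1=0 F2=2; commitIndex=0
Op 5: append 3 -> log_len=5
Op 6: F1 acks idx 1 -> match: F0=0 F1=1 F2=2; commitIndex=1
Op 7: F1 acks idx 3 -> match: F0=0 F1=3 F2=2; commitIndex=2
Op 8: F1 acks idx 5 -> match: F0=0 F1=5 F2=2; commitIndex=2
Op 9: F1 acks idx 5 -> match: F0=0 F1=5 F2=2; commitIndex=2
Op 10: F1 acks idx 2 -> match: F0=0 F1=5 F2=2; commitIndex=2
Op 11: append 2 -> log_len=7

Answer: 2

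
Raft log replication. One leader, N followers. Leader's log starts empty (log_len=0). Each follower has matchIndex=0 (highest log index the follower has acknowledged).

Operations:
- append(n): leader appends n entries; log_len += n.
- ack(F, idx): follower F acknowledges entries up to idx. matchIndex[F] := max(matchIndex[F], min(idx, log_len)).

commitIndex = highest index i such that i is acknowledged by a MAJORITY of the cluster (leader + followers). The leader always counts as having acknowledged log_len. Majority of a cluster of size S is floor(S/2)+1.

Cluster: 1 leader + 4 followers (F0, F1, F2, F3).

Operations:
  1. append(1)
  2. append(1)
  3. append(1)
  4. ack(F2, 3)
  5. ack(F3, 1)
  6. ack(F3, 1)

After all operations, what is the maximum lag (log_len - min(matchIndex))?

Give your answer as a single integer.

Answer: 3

Derivation:
Op 1: append 1 -> log_len=1
Op 2: append 1 -> log_len=2
Op 3: append 1 -> log_len=3
Op 4: F2 acks idx 3 -> match: F0=0 F1=0 F2=3 F3=0; commitIndex=0
Op 5: F3 acks idx 1 -> match: F0=0 F1=0 F2=3 F3=1; commitIndex=1
Op 6: F3 acks idx 1 -> match: F0=0 F1=0 F2=3 F3=1; commitIndex=1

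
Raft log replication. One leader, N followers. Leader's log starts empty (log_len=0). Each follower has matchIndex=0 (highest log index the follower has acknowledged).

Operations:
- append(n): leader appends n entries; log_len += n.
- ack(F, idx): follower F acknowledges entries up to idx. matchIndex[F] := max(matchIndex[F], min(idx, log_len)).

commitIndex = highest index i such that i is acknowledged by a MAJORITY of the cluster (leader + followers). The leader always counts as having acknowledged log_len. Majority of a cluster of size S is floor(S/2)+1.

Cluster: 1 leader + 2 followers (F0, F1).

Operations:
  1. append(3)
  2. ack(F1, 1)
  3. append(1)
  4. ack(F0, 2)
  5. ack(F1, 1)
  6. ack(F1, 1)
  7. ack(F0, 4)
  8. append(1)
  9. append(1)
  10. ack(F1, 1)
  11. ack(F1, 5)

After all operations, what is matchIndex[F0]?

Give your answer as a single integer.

Op 1: append 3 -> log_len=3
Op 2: F1 acks idx 1 -> match: F0=0 F1=1; commitIndex=1
Op 3: append 1 -> log_len=4
Op 4: F0 acks idx 2 -> match: F0=2 F1=1; commitIndex=2
Op 5: F1 acks idx 1 -> match: F0=2 F1=1; commitIndex=2
Op 6: F1 acks idx 1 -> match: F0=2 F1=1; commitIndex=2
Op 7: F0 acks idx 4 -> match: F0=4 F1=1; commitIndex=4
Op 8: append 1 -> log_len=5
Op 9: append 1 -> log_len=6
Op 10: F1 acks idx 1 -> match: F0=4 F1=1; commitIndex=4
Op 11: F1 acks idx 5 -> match: F0=4 F1=5; commitIndex=5

Answer: 4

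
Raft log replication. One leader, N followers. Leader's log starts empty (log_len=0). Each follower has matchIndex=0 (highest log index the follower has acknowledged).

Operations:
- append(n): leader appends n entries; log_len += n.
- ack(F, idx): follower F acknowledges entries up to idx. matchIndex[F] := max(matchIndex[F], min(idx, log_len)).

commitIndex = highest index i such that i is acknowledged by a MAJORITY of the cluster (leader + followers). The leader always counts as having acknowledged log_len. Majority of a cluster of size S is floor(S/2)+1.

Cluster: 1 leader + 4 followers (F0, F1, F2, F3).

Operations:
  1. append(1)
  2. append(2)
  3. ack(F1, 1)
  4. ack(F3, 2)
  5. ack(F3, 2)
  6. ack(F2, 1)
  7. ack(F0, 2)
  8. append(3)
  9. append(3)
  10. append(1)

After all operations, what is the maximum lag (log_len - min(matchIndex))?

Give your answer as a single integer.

Answer: 9

Derivation:
Op 1: append 1 -> log_len=1
Op 2: append 2 -> log_len=3
Op 3: F1 acks idx 1 -> match: F0=0 F1=1 F2=0 F3=0; commitIndex=0
Op 4: F3 acks idx 2 -> match: F0=0 F1=1 F2=0 F3=2; commitIndex=1
Op 5: F3 acks idx 2 -> match: F0=0 F1=1 F2=0 F3=2; commitIndex=1
Op 6: F2 acks idx 1 -> match: F0=0 F1=1 F2=1 F3=2; commitIndex=1
Op 7: F0 acks idx 2 -> match: F0=2 F1=1 F2=1 F3=2; commitIndex=2
Op 8: append 3 -> log_len=6
Op 9: append 3 -> log_len=9
Op 10: append 1 -> log_len=10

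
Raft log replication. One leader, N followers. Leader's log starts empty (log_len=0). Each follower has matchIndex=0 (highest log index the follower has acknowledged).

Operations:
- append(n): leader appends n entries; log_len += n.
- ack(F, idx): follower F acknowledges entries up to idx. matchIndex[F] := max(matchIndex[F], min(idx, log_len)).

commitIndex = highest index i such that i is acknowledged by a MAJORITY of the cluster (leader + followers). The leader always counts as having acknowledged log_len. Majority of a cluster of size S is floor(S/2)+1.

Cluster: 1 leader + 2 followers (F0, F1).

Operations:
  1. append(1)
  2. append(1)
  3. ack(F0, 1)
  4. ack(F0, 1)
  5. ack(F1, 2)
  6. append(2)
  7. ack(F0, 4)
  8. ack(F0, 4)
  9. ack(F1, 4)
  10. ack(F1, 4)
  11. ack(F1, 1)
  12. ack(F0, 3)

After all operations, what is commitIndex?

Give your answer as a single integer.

Answer: 4

Derivation:
Op 1: append 1 -> log_len=1
Op 2: append 1 -> log_len=2
Op 3: F0 acks idx 1 -> match: F0=1 F1=0; commitIndex=1
Op 4: F0 acks idx 1 -> match: F0=1 F1=0; commitIndex=1
Op 5: F1 acks idx 2 -> match: F0=1 F1=2; commitIndex=2
Op 6: append 2 -> log_len=4
Op 7: F0 acks idx 4 -> match: F0=4 F1=2; commitIndex=4
Op 8: F0 acks idx 4 -> match: F0=4 F1=2; commitIndex=4
Op 9: F1 acks idx 4 -> match: F0=4 F1=4; commitIndex=4
Op 10: F1 acks idx 4 -> match: F0=4 F1=4; commitIndex=4
Op 11: F1 acks idx 1 -> match: F0=4 F1=4; commitIndex=4
Op 12: F0 acks idx 3 -> match: F0=4 F1=4; commitIndex=4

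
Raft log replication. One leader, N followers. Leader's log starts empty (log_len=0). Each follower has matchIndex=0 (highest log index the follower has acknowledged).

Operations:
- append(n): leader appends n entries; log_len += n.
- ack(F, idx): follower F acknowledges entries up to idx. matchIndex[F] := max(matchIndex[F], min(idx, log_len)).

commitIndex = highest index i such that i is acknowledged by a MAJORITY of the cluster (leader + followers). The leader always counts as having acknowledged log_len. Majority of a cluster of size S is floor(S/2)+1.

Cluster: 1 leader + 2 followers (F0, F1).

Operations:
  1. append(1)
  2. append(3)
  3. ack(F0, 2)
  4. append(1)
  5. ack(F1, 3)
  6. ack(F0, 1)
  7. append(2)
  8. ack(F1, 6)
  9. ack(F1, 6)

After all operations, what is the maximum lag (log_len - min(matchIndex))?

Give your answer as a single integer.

Answer: 5

Derivation:
Op 1: append 1 -> log_len=1
Op 2: append 3 -> log_len=4
Op 3: F0 acks idx 2 -> match: F0=2 F1=0; commitIndex=2
Op 4: append 1 -> log_len=5
Op 5: F1 acks idx 3 -> match: F0=2 F1=3; commitIndex=3
Op 6: F0 acks idx 1 -> match: F0=2 F1=3; commitIndex=3
Op 7: append 2 -> log_len=7
Op 8: F1 acks idx 6 -> match: F0=2 F1=6; commitIndex=6
Op 9: F1 acks idx 6 -> match: F0=2 F1=6; commitIndex=6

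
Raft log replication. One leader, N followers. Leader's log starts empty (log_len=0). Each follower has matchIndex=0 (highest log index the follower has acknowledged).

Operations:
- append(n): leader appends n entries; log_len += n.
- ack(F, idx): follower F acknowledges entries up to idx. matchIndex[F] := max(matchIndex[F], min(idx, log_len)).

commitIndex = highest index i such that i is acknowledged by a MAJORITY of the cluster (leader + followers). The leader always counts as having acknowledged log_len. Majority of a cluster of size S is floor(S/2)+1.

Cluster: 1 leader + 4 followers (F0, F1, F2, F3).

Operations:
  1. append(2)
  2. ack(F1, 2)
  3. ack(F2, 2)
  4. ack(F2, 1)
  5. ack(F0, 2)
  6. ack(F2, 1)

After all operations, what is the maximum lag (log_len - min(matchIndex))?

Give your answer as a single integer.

Op 1: append 2 -> log_len=2
Op 2: F1 acks idx 2 -> match: F0=0 F1=2 F2=0 F3=0; commitIndex=0
Op 3: F2 acks idx 2 -> match: F0=0 F1=2 F2=2 F3=0; commitIndex=2
Op 4: F2 acks idx 1 -> match: F0=0 F1=2 F2=2 F3=0; commitIndex=2
Op 5: F0 acks idx 2 -> match: F0=2 F1=2 F2=2 F3=0; commitIndex=2
Op 6: F2 acks idx 1 -> match: F0=2 F1=2 F2=2 F3=0; commitIndex=2

Answer: 2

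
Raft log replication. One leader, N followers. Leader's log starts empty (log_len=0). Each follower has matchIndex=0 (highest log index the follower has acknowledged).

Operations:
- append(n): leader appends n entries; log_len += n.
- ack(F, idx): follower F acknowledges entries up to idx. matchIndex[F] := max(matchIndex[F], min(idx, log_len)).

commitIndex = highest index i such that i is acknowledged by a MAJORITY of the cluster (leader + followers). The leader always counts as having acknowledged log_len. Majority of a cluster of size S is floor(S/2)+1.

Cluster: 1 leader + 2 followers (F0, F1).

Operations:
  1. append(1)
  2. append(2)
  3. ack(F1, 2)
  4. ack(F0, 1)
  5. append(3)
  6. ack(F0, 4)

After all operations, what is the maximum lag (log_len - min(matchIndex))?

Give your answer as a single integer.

Op 1: append 1 -> log_len=1
Op 2: append 2 -> log_len=3
Op 3: F1 acks idx 2 -> match: F0=0 F1=2; commitIndex=2
Op 4: F0 acks idx 1 -> match: F0=1 F1=2; commitIndex=2
Op 5: append 3 -> log_len=6
Op 6: F0 acks idx 4 -> match: F0=4 F1=2; commitIndex=4

Answer: 4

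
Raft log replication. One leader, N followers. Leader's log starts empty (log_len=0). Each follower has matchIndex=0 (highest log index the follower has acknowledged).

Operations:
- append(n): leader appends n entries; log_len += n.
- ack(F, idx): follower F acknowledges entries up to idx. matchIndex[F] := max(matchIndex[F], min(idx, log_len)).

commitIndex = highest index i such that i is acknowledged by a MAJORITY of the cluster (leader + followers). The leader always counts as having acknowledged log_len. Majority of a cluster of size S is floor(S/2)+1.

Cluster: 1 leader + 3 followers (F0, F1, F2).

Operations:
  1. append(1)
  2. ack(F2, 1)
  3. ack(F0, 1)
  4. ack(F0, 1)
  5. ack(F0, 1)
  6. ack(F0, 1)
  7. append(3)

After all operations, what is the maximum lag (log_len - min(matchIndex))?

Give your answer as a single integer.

Answer: 4

Derivation:
Op 1: append 1 -> log_len=1
Op 2: F2 acks idx 1 -> match: F0=0 F1=0 F2=1; commitIndex=0
Op 3: F0 acks idx 1 -> match: F0=1 F1=0 F2=1; commitIndex=1
Op 4: F0 acks idx 1 -> match: F0=1 F1=0 F2=1; commitIndex=1
Op 5: F0 acks idx 1 -> match: F0=1 F1=0 F2=1; commitIndex=1
Op 6: F0 acks idx 1 -> match: F0=1 F1=0 F2=1; commitIndex=1
Op 7: append 3 -> log_len=4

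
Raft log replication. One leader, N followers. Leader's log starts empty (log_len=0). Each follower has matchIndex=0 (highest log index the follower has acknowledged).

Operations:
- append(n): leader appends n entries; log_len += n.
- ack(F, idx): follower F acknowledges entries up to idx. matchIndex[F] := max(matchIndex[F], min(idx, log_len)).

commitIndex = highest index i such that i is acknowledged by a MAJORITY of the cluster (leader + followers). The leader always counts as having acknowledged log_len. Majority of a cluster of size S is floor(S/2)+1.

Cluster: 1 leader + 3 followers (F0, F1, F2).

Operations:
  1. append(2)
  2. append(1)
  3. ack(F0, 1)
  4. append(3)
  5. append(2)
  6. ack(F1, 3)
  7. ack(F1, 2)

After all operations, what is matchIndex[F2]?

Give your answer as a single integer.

Answer: 0

Derivation:
Op 1: append 2 -> log_len=2
Op 2: append 1 -> log_len=3
Op 3: F0 acks idx 1 -> match: F0=1 F1=0 F2=0; commitIndex=0
Op 4: append 3 -> log_len=6
Op 5: append 2 -> log_len=8
Op 6: F1 acks idx 3 -> match: F0=1 F1=3 F2=0; commitIndex=1
Op 7: F1 acks idx 2 -> match: F0=1 F1=3 F2=0; commitIndex=1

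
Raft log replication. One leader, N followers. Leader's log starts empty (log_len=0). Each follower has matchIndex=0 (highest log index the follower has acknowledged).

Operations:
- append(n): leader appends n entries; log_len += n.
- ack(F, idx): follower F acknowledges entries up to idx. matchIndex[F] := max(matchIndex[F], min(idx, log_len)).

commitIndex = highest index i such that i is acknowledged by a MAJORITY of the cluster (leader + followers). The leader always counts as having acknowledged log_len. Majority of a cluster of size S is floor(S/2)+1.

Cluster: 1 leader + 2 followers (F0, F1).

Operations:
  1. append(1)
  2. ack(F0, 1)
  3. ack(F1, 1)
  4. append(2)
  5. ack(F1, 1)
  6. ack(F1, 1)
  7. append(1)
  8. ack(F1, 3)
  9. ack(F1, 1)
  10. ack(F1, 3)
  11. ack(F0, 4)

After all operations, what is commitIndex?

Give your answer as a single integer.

Answer: 4

Derivation:
Op 1: append 1 -> log_len=1
Op 2: F0 acks idx 1 -> match: F0=1 F1=0; commitIndex=1
Op 3: F1 acks idx 1 -> match: F0=1 F1=1; commitIndex=1
Op 4: append 2 -> log_len=3
Op 5: F1 acks idx 1 -> match: F0=1 F1=1; commitIndex=1
Op 6: F1 acks idx 1 -> match: F0=1 F1=1; commitIndex=1
Op 7: append 1 -> log_len=4
Op 8: F1 acks idx 3 -> match: F0=1 F1=3; commitIndex=3
Op 9: F1 acks idx 1 -> match: F0=1 F1=3; commitIndex=3
Op 10: F1 acks idx 3 -> match: F0=1 F1=3; commitIndex=3
Op 11: F0 acks idx 4 -> match: F0=4 F1=3; commitIndex=4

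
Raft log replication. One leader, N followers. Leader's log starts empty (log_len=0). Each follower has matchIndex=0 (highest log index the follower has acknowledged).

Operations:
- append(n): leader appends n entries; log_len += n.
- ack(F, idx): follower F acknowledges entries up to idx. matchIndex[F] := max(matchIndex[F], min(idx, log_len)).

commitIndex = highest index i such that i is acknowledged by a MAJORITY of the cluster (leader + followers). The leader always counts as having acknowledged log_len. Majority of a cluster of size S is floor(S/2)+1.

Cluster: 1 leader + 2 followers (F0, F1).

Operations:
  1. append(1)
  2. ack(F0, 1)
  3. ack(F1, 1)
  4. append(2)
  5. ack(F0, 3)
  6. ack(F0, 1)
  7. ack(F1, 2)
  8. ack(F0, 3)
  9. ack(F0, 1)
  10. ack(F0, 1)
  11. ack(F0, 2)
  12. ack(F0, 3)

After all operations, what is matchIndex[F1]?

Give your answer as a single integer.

Op 1: append 1 -> log_len=1
Op 2: F0 acks idx 1 -> match: F0=1 F1=0; commitIndex=1
Op 3: F1 acks idx 1 -> match: F0=1 F1=1; commitIndex=1
Op 4: append 2 -> log_len=3
Op 5: F0 acks idx 3 -> match: F0=3 F1=1; commitIndex=3
Op 6: F0 acks idx 1 -> match: F0=3 F1=1; commitIndex=3
Op 7: F1 acks idx 2 -> match: F0=3 F1=2; commitIndex=3
Op 8: F0 acks idx 3 -> match: F0=3 F1=2; commitIndex=3
Op 9: F0 acks idx 1 -> match: F0=3 F1=2; commitIndex=3
Op 10: F0 acks idx 1 -> match: F0=3 F1=2; commitIndex=3
Op 11: F0 acks idx 2 -> match: F0=3 F1=2; commitIndex=3
Op 12: F0 acks idx 3 -> match: F0=3 F1=2; commitIndex=3

Answer: 2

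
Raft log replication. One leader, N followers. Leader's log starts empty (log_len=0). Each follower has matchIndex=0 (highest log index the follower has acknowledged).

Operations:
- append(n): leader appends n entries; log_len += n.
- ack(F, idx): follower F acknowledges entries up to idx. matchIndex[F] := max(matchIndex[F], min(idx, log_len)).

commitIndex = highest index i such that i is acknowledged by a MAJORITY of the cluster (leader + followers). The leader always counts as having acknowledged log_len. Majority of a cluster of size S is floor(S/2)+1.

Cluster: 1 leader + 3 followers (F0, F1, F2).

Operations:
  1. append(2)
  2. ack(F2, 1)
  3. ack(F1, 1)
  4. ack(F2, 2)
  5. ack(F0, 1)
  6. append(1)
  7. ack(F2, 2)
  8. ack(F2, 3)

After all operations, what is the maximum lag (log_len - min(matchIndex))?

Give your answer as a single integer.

Op 1: append 2 -> log_len=2
Op 2: F2 acks idx 1 -> match: F0=0 F1=0 F2=1; commitIndex=0
Op 3: F1 acks idx 1 -> match: F0=0 F1=1 F2=1; commitIndex=1
Op 4: F2 acks idx 2 -> match: F0=0 F1=1 F2=2; commitIndex=1
Op 5: F0 acks idx 1 -> match: F0=1 F1=1 F2=2; commitIndex=1
Op 6: append 1 -> log_len=3
Op 7: F2 acks idx 2 -> match: F0=1 F1=1 F2=2; commitIndex=1
Op 8: F2 acks idx 3 -> match: F0=1 F1=1 F2=3; commitIndex=1

Answer: 2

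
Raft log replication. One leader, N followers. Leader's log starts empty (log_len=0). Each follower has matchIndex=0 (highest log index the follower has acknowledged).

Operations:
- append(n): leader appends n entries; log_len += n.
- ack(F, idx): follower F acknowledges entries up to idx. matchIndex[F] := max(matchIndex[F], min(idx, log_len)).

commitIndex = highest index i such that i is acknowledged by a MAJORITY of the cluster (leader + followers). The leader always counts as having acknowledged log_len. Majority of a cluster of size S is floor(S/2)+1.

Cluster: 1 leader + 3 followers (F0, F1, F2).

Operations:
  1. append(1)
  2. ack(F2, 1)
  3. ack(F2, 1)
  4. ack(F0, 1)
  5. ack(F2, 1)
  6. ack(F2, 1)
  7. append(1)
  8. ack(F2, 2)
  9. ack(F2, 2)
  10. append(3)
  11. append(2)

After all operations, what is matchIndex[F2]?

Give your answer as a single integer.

Answer: 2

Derivation:
Op 1: append 1 -> log_len=1
Op 2: F2 acks idx 1 -> match: F0=0 F1=0 F2=1; commitIndex=0
Op 3: F2 acks idx 1 -> match: F0=0 F1=0 F2=1; commitIndex=0
Op 4: F0 acks idx 1 -> match: F0=1 F1=0 F2=1; commitIndex=1
Op 5: F2 acks idx 1 -> match: F0=1 F1=0 F2=1; commitIndex=1
Op 6: F2 acks idx 1 -> match: F0=1 F1=0 F2=1; commitIndex=1
Op 7: append 1 -> log_len=2
Op 8: F2 acks idx 2 -> match: F0=1 F1=0 F2=2; commitIndex=1
Op 9: F2 acks idx 2 -> match: F0=1 F1=0 F2=2; commitIndex=1
Op 10: append 3 -> log_len=5
Op 11: append 2 -> log_len=7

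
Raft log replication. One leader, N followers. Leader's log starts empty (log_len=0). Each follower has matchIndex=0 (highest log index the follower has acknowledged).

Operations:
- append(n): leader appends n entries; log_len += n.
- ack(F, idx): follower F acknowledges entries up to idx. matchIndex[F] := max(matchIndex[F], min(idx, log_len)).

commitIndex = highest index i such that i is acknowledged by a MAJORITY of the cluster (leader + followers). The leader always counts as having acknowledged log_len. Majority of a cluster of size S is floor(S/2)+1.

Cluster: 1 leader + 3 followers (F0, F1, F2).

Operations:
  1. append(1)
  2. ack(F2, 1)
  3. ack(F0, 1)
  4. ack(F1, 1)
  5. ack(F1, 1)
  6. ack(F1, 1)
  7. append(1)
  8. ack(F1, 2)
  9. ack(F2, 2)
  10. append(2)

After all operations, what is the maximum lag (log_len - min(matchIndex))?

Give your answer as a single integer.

Op 1: append 1 -> log_len=1
Op 2: F2 acks idx 1 -> match: F0=0 F1=0 F2=1; commitIndex=0
Op 3: F0 acks idx 1 -> match: F0=1 F1=0 F2=1; commitIndex=1
Op 4: F1 acks idx 1 -> match: F0=1 F1=1 F2=1; commitIndex=1
Op 5: F1 acks idx 1 -> match: F0=1 F1=1 F2=1; commitIndex=1
Op 6: F1 acks idx 1 -> match: F0=1 F1=1 F2=1; commitIndex=1
Op 7: append 1 -> log_len=2
Op 8: F1 acks idx 2 -> match: F0=1 F1=2 F2=1; commitIndex=1
Op 9: F2 acks idx 2 -> match: F0=1 F1=2 F2=2; commitIndex=2
Op 10: append 2 -> log_len=4

Answer: 3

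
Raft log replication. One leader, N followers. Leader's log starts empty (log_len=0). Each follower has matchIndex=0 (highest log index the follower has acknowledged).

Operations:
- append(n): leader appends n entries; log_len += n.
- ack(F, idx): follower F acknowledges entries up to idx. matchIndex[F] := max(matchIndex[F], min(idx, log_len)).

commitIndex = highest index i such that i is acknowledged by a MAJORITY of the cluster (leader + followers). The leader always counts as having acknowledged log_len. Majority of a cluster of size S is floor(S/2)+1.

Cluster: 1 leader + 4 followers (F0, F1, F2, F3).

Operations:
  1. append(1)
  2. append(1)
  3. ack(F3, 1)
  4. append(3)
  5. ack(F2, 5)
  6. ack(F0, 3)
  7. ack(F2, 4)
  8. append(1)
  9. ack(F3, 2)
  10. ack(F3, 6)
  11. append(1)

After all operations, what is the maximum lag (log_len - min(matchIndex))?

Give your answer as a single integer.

Op 1: append 1 -> log_len=1
Op 2: append 1 -> log_len=2
Op 3: F3 acks idx 1 -> match: F0=0 F1=0 F2=0 F3=1; commitIndex=0
Op 4: append 3 -> log_len=5
Op 5: F2 acks idx 5 -> match: F0=0 F1=0 F2=5 F3=1; commitIndex=1
Op 6: F0 acks idx 3 -> match: F0=3 F1=0 F2=5 F3=1; commitIndex=3
Op 7: F2 acks idx 4 -> match: F0=3 F1=0 F2=5 F3=1; commitIndex=3
Op 8: append 1 -> log_len=6
Op 9: F3 acks idx 2 -> match: F0=3 F1=0 F2=5 F3=2; commitIndex=3
Op 10: F3 acks idx 6 -> match: F0=3 F1=0 F2=5 F3=6; commitIndex=5
Op 11: append 1 -> log_len=7

Answer: 7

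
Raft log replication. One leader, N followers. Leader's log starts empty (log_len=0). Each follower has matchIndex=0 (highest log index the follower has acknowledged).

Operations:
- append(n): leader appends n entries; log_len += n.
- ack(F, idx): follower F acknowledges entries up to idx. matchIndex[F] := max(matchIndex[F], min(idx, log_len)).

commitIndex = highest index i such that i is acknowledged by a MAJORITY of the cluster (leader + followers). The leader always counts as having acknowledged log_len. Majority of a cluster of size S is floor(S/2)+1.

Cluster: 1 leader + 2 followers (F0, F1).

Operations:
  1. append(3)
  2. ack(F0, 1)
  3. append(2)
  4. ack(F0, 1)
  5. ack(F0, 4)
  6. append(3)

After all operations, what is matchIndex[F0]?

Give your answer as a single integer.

Answer: 4

Derivation:
Op 1: append 3 -> log_len=3
Op 2: F0 acks idx 1 -> match: F0=1 F1=0; commitIndex=1
Op 3: append 2 -> log_len=5
Op 4: F0 acks idx 1 -> match: F0=1 F1=0; commitIndex=1
Op 5: F0 acks idx 4 -> match: F0=4 F1=0; commitIndex=4
Op 6: append 3 -> log_len=8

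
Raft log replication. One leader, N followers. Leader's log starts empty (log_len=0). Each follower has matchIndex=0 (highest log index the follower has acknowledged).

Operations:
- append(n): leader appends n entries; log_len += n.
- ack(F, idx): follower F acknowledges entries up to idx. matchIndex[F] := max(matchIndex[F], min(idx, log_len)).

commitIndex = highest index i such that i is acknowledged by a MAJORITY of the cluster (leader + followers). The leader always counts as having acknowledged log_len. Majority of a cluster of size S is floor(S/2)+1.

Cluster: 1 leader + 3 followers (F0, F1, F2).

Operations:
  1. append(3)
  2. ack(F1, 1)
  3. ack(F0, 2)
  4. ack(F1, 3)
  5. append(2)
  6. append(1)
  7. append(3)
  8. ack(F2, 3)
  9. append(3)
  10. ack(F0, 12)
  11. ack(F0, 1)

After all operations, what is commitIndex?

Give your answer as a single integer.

Answer: 3

Derivation:
Op 1: append 3 -> log_len=3
Op 2: F1 acks idx 1 -> match: F0=0 F1=1 F2=0; commitIndex=0
Op 3: F0 acks idx 2 -> match: F0=2 F1=1 F2=0; commitIndex=1
Op 4: F1 acks idx 3 -> match: F0=2 F1=3 F2=0; commitIndex=2
Op 5: append 2 -> log_len=5
Op 6: append 1 -> log_len=6
Op 7: append 3 -> log_len=9
Op 8: F2 acks idx 3 -> match: F0=2 F1=3 F2=3; commitIndex=3
Op 9: append 3 -> log_len=12
Op 10: F0 acks idx 12 -> match: F0=12 F1=3 F2=3; commitIndex=3
Op 11: F0 acks idx 1 -> match: F0=12 F1=3 F2=3; commitIndex=3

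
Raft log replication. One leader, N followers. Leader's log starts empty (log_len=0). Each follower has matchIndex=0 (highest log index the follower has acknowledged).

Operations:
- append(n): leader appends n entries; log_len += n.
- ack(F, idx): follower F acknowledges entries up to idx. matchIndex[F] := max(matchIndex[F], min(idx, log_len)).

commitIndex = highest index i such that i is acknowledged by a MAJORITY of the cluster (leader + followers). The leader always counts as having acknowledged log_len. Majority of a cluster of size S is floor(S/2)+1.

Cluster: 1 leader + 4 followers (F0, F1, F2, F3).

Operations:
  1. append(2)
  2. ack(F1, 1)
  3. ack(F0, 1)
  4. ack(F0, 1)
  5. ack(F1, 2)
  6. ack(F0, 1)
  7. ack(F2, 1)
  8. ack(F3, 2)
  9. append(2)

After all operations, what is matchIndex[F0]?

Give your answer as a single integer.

Op 1: append 2 -> log_len=2
Op 2: F1 acks idx 1 -> match: F0=0 F1=1 F2=0 F3=0; commitIndex=0
Op 3: F0 acks idx 1 -> match: F0=1 F1=1 F2=0 F3=0; commitIndex=1
Op 4: F0 acks idx 1 -> match: F0=1 F1=1 F2=0 F3=0; commitIndex=1
Op 5: F1 acks idx 2 -> match: F0=1 F1=2 F2=0 F3=0; commitIndex=1
Op 6: F0 acks idx 1 -> match: F0=1 F1=2 F2=0 F3=0; commitIndex=1
Op 7: F2 acks idx 1 -> match: F0=1 F1=2 F2=1 F3=0; commitIndex=1
Op 8: F3 acks idx 2 -> match: F0=1 F1=2 F2=1 F3=2; commitIndex=2
Op 9: append 2 -> log_len=4

Answer: 1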